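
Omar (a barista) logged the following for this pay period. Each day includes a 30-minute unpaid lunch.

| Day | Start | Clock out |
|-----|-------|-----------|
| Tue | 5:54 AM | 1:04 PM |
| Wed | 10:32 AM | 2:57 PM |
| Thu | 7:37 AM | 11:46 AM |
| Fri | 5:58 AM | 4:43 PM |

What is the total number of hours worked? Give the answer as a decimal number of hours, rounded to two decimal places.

Tue: 5:54 AM–1:04 PM = 7 h 10 min; less 30 min break → 6 h 40 min
Wed: 10:32 AM–2:57 PM = 4 h 25 min; less 30 min break → 3 h 55 min
Thu: 7:37 AM–11:46 AM = 4 h 9 min; less 30 min break → 3 h 39 min
Fri: 5:58 AM–4:43 PM = 10 h 45 min; less 30 min break → 10 h 15 min
Total: 6 h 40 min + 3 h 55 min + 3 h 39 min + 10 h 15 min = 24 h 29 min.

24.48 hours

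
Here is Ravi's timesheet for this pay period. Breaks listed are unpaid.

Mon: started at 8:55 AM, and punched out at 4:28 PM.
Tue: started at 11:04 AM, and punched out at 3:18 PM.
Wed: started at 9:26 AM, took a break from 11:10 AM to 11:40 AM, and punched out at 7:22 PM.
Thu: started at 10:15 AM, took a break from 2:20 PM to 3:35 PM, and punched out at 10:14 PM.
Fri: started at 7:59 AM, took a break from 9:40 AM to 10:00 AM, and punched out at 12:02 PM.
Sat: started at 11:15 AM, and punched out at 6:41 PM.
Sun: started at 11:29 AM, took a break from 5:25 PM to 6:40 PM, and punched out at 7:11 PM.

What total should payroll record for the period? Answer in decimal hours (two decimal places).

Mon: 8:55 AM–4:28 PM = 7 h 33 min
Tue: 11:04 AM–3:18 PM = 4 h 14 min
Wed: 9:26 AM–7:22 PM = 9 h 56 min; less 30 min break → 9 h 26 min
Thu: 10:15 AM–10:14 PM = 11 h 59 min; less 75 min break → 10 h 44 min
Fri: 7:59 AM–12:02 PM = 4 h 3 min; less 20 min break → 3 h 43 min
Sat: 11:15 AM–6:41 PM = 7 h 26 min
Sun: 11:29 AM–7:11 PM = 7 h 42 min; less 75 min break → 6 h 27 min
Total: 7 h 33 min + 4 h 14 min + 9 h 26 min + 10 h 44 min + 3 h 43 min + 7 h 26 min + 6 h 27 min = 49 h 33 min.

49.55 hours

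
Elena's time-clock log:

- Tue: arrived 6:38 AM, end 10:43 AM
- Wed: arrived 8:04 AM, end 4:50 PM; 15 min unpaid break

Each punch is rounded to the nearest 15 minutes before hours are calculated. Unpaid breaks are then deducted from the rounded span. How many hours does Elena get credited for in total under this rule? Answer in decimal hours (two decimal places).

Tue: in 6:38 AM→6:45 AM, out 10:43 AM→10:45 AM; 4 h 0 min
Wed: in 8:04 AM→8:00 AM, out 4:50 PM→4:45 PM; 8 h 45 min − 15 min = 8 h 30 min
Total credited: 12 h 30 min.

12.50 hours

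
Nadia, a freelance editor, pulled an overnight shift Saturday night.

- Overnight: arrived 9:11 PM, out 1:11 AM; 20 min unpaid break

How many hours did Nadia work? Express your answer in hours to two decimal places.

3.67 hours

Overnight: 9:11 PM → midnight = 2 h 49 min; midnight → 1:11 AM = 1 h 11 min; span 4 h 0 min; less 20 min break → 3 h 40 min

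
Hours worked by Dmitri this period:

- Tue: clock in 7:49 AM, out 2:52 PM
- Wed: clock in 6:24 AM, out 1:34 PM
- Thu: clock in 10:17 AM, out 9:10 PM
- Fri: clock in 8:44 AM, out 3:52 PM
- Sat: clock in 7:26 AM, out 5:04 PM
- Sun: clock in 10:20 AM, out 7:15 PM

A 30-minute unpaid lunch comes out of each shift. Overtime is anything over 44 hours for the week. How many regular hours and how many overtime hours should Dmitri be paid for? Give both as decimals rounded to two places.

Tue: 7:49 AM–2:52 PM = 7 h 3 min; less 30 min break → 6 h 33 min
Wed: 6:24 AM–1:34 PM = 7 h 10 min; less 30 min break → 6 h 40 min
Thu: 10:17 AM–9:10 PM = 10 h 53 min; less 30 min break → 10 h 23 min
Fri: 8:44 AM–3:52 PM = 7 h 8 min; less 30 min break → 6 h 38 min
Sat: 7:26 AM–5:04 PM = 9 h 38 min; less 30 min break → 9 h 8 min
Sun: 10:20 AM–7:15 PM = 8 h 55 min; less 30 min break → 8 h 25 min
Total worked: 47 h 47 min = 47.78 h.
Threshold 44 h → overtime 3 h 47 min, regular 44 h 0 min.

Regular 44.00 hours, overtime 3.78 hours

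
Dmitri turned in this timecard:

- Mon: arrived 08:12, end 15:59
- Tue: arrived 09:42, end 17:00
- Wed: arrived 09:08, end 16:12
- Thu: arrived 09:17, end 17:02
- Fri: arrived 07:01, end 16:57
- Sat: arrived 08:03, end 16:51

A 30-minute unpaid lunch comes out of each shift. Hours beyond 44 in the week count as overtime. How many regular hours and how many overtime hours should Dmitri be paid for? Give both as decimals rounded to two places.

Regular 44.00 hours, overtime 1.63 hours

Mon: 08:12–15:59 = 7 h 47 min; less 30 min break → 7 h 17 min
Tue: 09:42–17:00 = 7 h 18 min; less 30 min break → 6 h 48 min
Wed: 09:08–16:12 = 7 h 4 min; less 30 min break → 6 h 34 min
Thu: 09:17–17:02 = 7 h 45 min; less 30 min break → 7 h 15 min
Fri: 07:01–16:57 = 9 h 56 min; less 30 min break → 9 h 26 min
Sat: 08:03–16:51 = 8 h 48 min; less 30 min break → 8 h 18 min
Total worked: 45 h 38 min = 45.63 h.
Threshold 44 h → overtime 1 h 38 min, regular 44 h 0 min.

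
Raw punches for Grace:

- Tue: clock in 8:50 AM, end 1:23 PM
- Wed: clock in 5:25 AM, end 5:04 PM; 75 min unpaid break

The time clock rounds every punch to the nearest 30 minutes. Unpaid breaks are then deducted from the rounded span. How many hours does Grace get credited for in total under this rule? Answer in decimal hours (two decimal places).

Tue: in 8:50 AM→9:00 AM, out 1:23 PM→1:30 PM; 4 h 30 min
Wed: in 5:25 AM→5:30 AM, out 5:04 PM→5:00 PM; 11 h 30 min − 75 min = 10 h 15 min
Total credited: 14 h 45 min.

14.75 hours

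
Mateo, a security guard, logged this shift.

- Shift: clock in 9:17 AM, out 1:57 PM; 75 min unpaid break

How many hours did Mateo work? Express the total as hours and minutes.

3 h 25 min

Shift: 9:17 AM–1:57 PM = 4 h 40 min; less 75 min break → 3 h 25 min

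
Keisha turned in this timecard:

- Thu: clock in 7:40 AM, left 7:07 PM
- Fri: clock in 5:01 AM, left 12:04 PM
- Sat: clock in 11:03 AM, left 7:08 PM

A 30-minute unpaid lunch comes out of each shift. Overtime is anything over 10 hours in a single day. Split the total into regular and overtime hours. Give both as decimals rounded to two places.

Thu: 7:40 AM–7:07 PM = 11 h 27 min; less 30 min break → 10 h 57 min
Fri: 5:01 AM–12:04 PM = 7 h 3 min; less 30 min break → 6 h 33 min
Sat: 11:03 AM–7:08 PM = 8 h 5 min; less 30 min break → 7 h 35 min
Thu reg 10 h 0 min / OT 0 h 57 min; Fri reg 6 h 33 min / OT 0 h 0 min; Sat reg 7 h 35 min / OT 0 h 0 min.
Totals: regular 24 h 8 min, overtime 0 h 57 min.

Regular 24.13 hours, overtime 0.95 hours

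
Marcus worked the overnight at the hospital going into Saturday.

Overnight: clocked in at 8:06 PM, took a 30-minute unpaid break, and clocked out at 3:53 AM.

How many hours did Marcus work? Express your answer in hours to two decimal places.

Overnight: 8:06 PM → midnight = 3 h 54 min; midnight → 3:53 AM = 3 h 53 min; span 7 h 47 min; less 30 min break → 7 h 17 min

7.28 hours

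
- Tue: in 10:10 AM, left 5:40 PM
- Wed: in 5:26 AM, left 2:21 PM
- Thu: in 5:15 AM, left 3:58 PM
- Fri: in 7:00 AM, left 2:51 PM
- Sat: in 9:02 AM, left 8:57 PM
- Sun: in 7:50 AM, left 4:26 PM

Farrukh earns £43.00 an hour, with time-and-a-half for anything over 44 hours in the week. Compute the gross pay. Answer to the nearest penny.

Tue: 10:10 AM–5:40 PM = 7 h 30 min
Wed: 5:26 AM–2:21 PM = 8 h 55 min
Thu: 5:15 AM–3:58 PM = 10 h 43 min
Fri: 7:00 AM–2:51 PM = 7 h 51 min
Sat: 9:02 AM–8:57 PM = 11 h 55 min
Sun: 7:50 AM–4:26 PM = 8 h 36 min
Total worked: 55 h 30 min = 3330 min.
Regular 44 h 0 min = 2640 min at £43.00/h; overtime 11 h 30 min = 690 min at £64.50/h.
Pay = (2640 × £43.00 + 690 × £64.50) ÷ 60 = £2633.75.

£2633.75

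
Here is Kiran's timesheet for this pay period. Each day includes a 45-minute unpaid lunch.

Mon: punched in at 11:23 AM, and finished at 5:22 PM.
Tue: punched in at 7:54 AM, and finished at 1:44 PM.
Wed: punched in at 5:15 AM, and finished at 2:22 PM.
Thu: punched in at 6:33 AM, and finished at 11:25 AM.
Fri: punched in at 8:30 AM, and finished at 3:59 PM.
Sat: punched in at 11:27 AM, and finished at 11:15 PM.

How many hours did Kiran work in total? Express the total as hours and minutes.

Mon: 11:23 AM–5:22 PM = 5 h 59 min; less 45 min break → 5 h 14 min
Tue: 7:54 AM–1:44 PM = 5 h 50 min; less 45 min break → 5 h 5 min
Wed: 5:15 AM–2:22 PM = 9 h 7 min; less 45 min break → 8 h 22 min
Thu: 6:33 AM–11:25 AM = 4 h 52 min; less 45 min break → 4 h 7 min
Fri: 8:30 AM–3:59 PM = 7 h 29 min; less 45 min break → 6 h 44 min
Sat: 11:27 AM–11:15 PM = 11 h 48 min; less 45 min break → 11 h 3 min
Total: 5 h 14 min + 5 h 5 min + 8 h 22 min + 4 h 7 min + 6 h 44 min + 11 h 3 min = 40 h 35 min.

40 h 35 min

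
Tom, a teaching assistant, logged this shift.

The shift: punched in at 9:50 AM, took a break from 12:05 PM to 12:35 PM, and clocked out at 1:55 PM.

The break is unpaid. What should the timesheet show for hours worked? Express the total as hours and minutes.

The shift: 9:50 AM–1:55 PM = 4 h 5 min; less 30 min break → 3 h 35 min

3 h 35 min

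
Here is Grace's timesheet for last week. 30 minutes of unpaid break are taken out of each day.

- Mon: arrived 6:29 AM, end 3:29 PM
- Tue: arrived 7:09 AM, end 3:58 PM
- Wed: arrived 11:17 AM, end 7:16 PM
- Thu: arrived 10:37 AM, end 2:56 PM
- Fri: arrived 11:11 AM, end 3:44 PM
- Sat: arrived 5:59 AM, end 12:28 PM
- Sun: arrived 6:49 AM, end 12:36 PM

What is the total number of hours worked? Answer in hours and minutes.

Mon: 6:29 AM–3:29 PM = 9 h 0 min; less 30 min break → 8 h 30 min
Tue: 7:09 AM–3:58 PM = 8 h 49 min; less 30 min break → 8 h 19 min
Wed: 11:17 AM–7:16 PM = 7 h 59 min; less 30 min break → 7 h 29 min
Thu: 10:37 AM–2:56 PM = 4 h 19 min; less 30 min break → 3 h 49 min
Fri: 11:11 AM–3:44 PM = 4 h 33 min; less 30 min break → 4 h 3 min
Sat: 5:59 AM–12:28 PM = 6 h 29 min; less 30 min break → 5 h 59 min
Sun: 6:49 AM–12:36 PM = 5 h 47 min; less 30 min break → 5 h 17 min
Total: 8 h 30 min + 8 h 19 min + 7 h 29 min + 3 h 49 min + 4 h 3 min + 5 h 59 min + 5 h 17 min = 43 h 26 min.

43 h 26 min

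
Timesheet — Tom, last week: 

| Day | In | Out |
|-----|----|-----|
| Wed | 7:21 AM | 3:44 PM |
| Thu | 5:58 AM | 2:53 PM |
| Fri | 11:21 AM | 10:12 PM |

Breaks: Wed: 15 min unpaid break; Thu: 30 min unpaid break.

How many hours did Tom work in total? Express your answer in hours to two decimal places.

Wed: 7:21 AM–3:44 PM = 8 h 23 min; less 15 min break → 8 h 8 min
Thu: 5:58 AM–2:53 PM = 8 h 55 min; less 30 min break → 8 h 25 min
Fri: 11:21 AM–10:12 PM = 10 h 51 min
Total: 8 h 8 min + 8 h 25 min + 10 h 51 min = 27 h 24 min.

27.40 hours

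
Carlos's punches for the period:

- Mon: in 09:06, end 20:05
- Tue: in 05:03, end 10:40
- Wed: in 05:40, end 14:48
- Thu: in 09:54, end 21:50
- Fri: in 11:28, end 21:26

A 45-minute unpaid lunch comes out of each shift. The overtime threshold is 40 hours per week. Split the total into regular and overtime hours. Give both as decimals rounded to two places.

Regular 40.00 hours, overtime 3.88 hours

Mon: 09:06–20:05 = 10 h 59 min; less 45 min break → 10 h 14 min
Tue: 05:03–10:40 = 5 h 37 min; less 45 min break → 4 h 52 min
Wed: 05:40–14:48 = 9 h 8 min; less 45 min break → 8 h 23 min
Thu: 09:54–21:50 = 11 h 56 min; less 45 min break → 11 h 11 min
Fri: 11:28–21:26 = 9 h 58 min; less 45 min break → 9 h 13 min
Total worked: 43 h 53 min = 43.88 h.
Threshold 40 h → overtime 3 h 53 min, regular 40 h 0 min.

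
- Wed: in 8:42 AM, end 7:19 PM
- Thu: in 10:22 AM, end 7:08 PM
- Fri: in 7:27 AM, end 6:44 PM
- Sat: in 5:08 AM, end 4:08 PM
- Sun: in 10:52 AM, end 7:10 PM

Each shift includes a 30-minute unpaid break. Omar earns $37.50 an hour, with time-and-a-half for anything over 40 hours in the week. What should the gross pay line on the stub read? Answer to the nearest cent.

$1920.00

Wed: 8:42 AM–7:19 PM = 10 h 37 min; less 30 min break → 10 h 7 min
Thu: 10:22 AM–7:08 PM = 8 h 46 min; less 30 min break → 8 h 16 min
Fri: 7:27 AM–6:44 PM = 11 h 17 min; less 30 min break → 10 h 47 min
Sat: 5:08 AM–4:08 PM = 11 h 0 min; less 30 min break → 10 h 30 min
Sun: 10:52 AM–7:10 PM = 8 h 18 min; less 30 min break → 7 h 48 min
Total worked: 47 h 28 min = 2848 min.
Regular 40 h 0 min = 2400 min at $37.50/h; overtime 7 h 28 min = 448 min at $56.25/h.
Pay = (2400 × $37.50 + 448 × $56.25) ÷ 60 = $1920.00.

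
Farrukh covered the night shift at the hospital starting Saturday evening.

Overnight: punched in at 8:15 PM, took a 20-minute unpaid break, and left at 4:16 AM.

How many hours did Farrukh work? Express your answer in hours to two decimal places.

Overnight: 8:15 PM → midnight = 3 h 45 min; midnight → 4:16 AM = 4 h 16 min; span 8 h 1 min; less 20 min break → 7 h 41 min

7.68 hours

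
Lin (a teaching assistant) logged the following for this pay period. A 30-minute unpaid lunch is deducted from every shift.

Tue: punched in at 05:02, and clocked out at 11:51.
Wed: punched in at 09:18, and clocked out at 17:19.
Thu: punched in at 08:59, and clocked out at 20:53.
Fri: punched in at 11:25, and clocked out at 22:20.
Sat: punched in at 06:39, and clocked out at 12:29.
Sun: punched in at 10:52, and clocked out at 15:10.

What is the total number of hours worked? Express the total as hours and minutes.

Tue: 05:02–11:51 = 6 h 49 min; less 30 min break → 6 h 19 min
Wed: 09:18–17:19 = 8 h 1 min; less 30 min break → 7 h 31 min
Thu: 08:59–20:53 = 11 h 54 min; less 30 min break → 11 h 24 min
Fri: 11:25–22:20 = 10 h 55 min; less 30 min break → 10 h 25 min
Sat: 06:39–12:29 = 5 h 50 min; less 30 min break → 5 h 20 min
Sun: 10:52–15:10 = 4 h 18 min; less 30 min break → 3 h 48 min
Total: 6 h 19 min + 7 h 31 min + 11 h 24 min + 10 h 25 min + 5 h 20 min + 3 h 48 min = 44 h 47 min.

44 h 47 min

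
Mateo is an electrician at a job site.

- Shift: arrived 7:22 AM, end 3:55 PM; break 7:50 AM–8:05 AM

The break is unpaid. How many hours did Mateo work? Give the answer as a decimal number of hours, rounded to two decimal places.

8.30 hours

Shift: 7:22 AM–3:55 PM = 8 h 33 min; less 15 min break → 8 h 18 min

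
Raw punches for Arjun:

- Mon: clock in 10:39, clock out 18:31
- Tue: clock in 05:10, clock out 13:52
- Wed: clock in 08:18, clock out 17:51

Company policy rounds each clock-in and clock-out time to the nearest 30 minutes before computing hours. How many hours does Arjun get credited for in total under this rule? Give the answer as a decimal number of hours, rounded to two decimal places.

26.50 hours

Mon: in 10:39→10:30, out 18:31→18:30; 8 h 0 min
Tue: in 05:10→05:00, out 13:52→14:00; 9 h 0 min
Wed: in 08:18→08:30, out 17:51→18:00; 9 h 30 min
Total credited: 26 h 30 min.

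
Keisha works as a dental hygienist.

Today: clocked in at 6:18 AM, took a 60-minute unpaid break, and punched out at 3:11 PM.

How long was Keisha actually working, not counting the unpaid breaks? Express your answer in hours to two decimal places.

7.88 hours

Today: 6:18 AM–3:11 PM = 8 h 53 min; less 60 min break → 7 h 53 min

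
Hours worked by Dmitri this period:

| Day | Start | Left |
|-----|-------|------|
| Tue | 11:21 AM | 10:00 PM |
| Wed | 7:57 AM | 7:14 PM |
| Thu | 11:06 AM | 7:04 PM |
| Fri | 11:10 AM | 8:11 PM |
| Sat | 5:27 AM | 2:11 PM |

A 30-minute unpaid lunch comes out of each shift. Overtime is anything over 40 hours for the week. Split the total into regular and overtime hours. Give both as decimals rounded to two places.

Regular 40.00 hours, overtime 5.15 hours

Tue: 11:21 AM–10:00 PM = 10 h 39 min; less 30 min break → 10 h 9 min
Wed: 7:57 AM–7:14 PM = 11 h 17 min; less 30 min break → 10 h 47 min
Thu: 11:06 AM–7:04 PM = 7 h 58 min; less 30 min break → 7 h 28 min
Fri: 11:10 AM–8:11 PM = 9 h 1 min; less 30 min break → 8 h 31 min
Sat: 5:27 AM–2:11 PM = 8 h 44 min; less 30 min break → 8 h 14 min
Total worked: 45 h 9 min = 45.15 h.
Threshold 40 h → overtime 5 h 9 min, regular 40 h 0 min.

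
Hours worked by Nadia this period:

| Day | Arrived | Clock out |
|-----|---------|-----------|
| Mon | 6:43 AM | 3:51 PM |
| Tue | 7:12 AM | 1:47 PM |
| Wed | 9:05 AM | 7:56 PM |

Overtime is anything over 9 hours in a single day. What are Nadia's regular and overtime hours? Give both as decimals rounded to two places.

Regular 24.58 hours, overtime 1.98 hours

Mon: 6:43 AM–3:51 PM = 9 h 8 min
Tue: 7:12 AM–1:47 PM = 6 h 35 min
Wed: 9:05 AM–7:56 PM = 10 h 51 min
Mon reg 9 h 0 min / OT 0 h 8 min; Tue reg 6 h 35 min / OT 0 h 0 min; Wed reg 9 h 0 min / OT 1 h 51 min.
Totals: regular 24 h 35 min, overtime 1 h 59 min.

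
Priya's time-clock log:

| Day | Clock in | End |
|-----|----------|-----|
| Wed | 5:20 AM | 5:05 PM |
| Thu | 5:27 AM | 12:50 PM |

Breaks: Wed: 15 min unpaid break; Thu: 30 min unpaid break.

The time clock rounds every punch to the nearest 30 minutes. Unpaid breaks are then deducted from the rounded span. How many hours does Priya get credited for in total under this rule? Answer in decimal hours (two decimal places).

18.25 hours

Wed: in 5:20 AM→5:30 AM, out 5:05 PM→5:00 PM; 11 h 30 min − 15 min = 11 h 15 min
Thu: in 5:27 AM→5:30 AM, out 12:50 PM→1:00 PM; 7 h 30 min − 30 min = 7 h 0 min
Total credited: 18 h 15 min.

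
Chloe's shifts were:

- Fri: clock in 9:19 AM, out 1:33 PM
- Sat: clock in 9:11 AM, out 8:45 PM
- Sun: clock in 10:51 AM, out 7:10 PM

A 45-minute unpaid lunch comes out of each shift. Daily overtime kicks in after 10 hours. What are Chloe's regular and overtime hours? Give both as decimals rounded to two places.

Fri: 9:19 AM–1:33 PM = 4 h 14 min; less 45 min break → 3 h 29 min
Sat: 9:11 AM–8:45 PM = 11 h 34 min; less 45 min break → 10 h 49 min
Sun: 10:51 AM–7:10 PM = 8 h 19 min; less 45 min break → 7 h 34 min
Fri reg 3 h 29 min / OT 0 h 0 min; Sat reg 10 h 0 min / OT 0 h 49 min; Sun reg 7 h 34 min / OT 0 h 0 min.
Totals: regular 21 h 3 min, overtime 0 h 49 min.

Regular 21.05 hours, overtime 0.82 hours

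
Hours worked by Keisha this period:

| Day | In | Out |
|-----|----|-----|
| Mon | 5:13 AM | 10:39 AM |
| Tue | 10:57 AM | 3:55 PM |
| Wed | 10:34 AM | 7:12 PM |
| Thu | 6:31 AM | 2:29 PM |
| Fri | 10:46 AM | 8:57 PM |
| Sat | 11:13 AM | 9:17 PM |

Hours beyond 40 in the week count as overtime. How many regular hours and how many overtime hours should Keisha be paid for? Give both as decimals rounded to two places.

Mon: 5:13 AM–10:39 AM = 5 h 26 min
Tue: 10:57 AM–3:55 PM = 4 h 58 min
Wed: 10:34 AM–7:12 PM = 8 h 38 min
Thu: 6:31 AM–2:29 PM = 7 h 58 min
Fri: 10:46 AM–8:57 PM = 10 h 11 min
Sat: 11:13 AM–9:17 PM = 10 h 4 min
Total worked: 47 h 15 min = 47.25 h.
Threshold 40 h → overtime 7 h 15 min, regular 40 h 0 min.

Regular 40.00 hours, overtime 7.25 hours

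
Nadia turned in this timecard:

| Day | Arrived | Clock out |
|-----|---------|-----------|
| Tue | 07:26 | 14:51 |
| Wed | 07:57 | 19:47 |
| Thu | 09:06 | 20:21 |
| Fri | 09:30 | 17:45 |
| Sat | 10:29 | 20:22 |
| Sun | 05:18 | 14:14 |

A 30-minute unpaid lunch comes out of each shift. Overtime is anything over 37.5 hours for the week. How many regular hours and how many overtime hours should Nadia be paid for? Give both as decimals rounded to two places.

Tue: 07:26–14:51 = 7 h 25 min; less 30 min break → 6 h 55 min
Wed: 07:57–19:47 = 11 h 50 min; less 30 min break → 11 h 20 min
Thu: 09:06–20:21 = 11 h 15 min; less 30 min break → 10 h 45 min
Fri: 09:30–17:45 = 8 h 15 min; less 30 min break → 7 h 45 min
Sat: 10:29–20:22 = 9 h 53 min; less 30 min break → 9 h 23 min
Sun: 05:18–14:14 = 8 h 56 min; less 30 min break → 8 h 26 min
Total worked: 54 h 34 min = 54.57 h.
Threshold 37.5 h → overtime 17 h 4 min, regular 37 h 30 min.

Regular 37.50 hours, overtime 17.07 hours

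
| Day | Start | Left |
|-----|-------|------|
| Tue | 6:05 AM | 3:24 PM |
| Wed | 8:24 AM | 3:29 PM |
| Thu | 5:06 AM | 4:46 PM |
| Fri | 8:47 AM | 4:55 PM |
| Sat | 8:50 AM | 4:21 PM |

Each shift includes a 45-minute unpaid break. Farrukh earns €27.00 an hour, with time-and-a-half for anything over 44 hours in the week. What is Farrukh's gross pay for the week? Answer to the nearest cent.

€1079.10

Tue: 6:05 AM–3:24 PM = 9 h 19 min; less 45 min break → 8 h 34 min
Wed: 8:24 AM–3:29 PM = 7 h 5 min; less 45 min break → 6 h 20 min
Thu: 5:06 AM–4:46 PM = 11 h 40 min; less 45 min break → 10 h 55 min
Fri: 8:47 AM–4:55 PM = 8 h 8 min; less 45 min break → 7 h 23 min
Sat: 8:50 AM–4:21 PM = 7 h 31 min; less 45 min break → 6 h 46 min
Total worked: 39 h 58 min = 2398 min.
Regular 39 h 58 min = 2398 min at €27.00/h; overtime 0 h 0 min = 0 min at €40.50/h.
Pay = (2398 × €27.00 + 0 × €40.50) ÷ 60 = €1079.10.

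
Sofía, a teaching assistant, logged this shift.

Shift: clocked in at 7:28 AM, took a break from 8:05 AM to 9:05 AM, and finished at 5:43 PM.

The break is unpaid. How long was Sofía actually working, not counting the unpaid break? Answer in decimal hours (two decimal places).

9.25 hours

Shift: 7:28 AM–5:43 PM = 10 h 15 min; less 60 min break → 9 h 15 min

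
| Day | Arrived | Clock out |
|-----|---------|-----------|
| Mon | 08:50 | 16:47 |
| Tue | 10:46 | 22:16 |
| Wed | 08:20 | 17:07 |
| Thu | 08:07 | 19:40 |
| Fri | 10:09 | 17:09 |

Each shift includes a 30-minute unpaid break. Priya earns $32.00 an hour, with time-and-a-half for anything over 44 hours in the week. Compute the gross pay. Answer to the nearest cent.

$1421.60

Mon: 08:50–16:47 = 7 h 57 min; less 30 min break → 7 h 27 min
Tue: 10:46–22:16 = 11 h 30 min; less 30 min break → 11 h 0 min
Wed: 08:20–17:07 = 8 h 47 min; less 30 min break → 8 h 17 min
Thu: 08:07–19:40 = 11 h 33 min; less 30 min break → 11 h 3 min
Fri: 10:09–17:09 = 7 h 0 min; less 30 min break → 6 h 30 min
Total worked: 44 h 17 min = 2657 min.
Regular 44 h 0 min = 2640 min at $32.00/h; overtime 0 h 17 min = 17 min at $48.00/h.
Pay = (2640 × $32.00 + 17 × $48.00) ÷ 60 = $1421.60.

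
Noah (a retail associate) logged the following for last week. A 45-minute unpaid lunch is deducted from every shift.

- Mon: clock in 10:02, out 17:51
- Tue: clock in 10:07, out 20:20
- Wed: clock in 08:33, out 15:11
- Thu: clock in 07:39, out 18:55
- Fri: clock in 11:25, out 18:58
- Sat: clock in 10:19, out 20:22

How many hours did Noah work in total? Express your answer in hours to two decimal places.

49.03 hours

Mon: 10:02–17:51 = 7 h 49 min; less 45 min break → 7 h 4 min
Tue: 10:07–20:20 = 10 h 13 min; less 45 min break → 9 h 28 min
Wed: 08:33–15:11 = 6 h 38 min; less 45 min break → 5 h 53 min
Thu: 07:39–18:55 = 11 h 16 min; less 45 min break → 10 h 31 min
Fri: 11:25–18:58 = 7 h 33 min; less 45 min break → 6 h 48 min
Sat: 10:19–20:22 = 10 h 3 min; less 45 min break → 9 h 18 min
Total: 7 h 4 min + 9 h 28 min + 5 h 53 min + 10 h 31 min + 6 h 48 min + 9 h 18 min = 49 h 2 min.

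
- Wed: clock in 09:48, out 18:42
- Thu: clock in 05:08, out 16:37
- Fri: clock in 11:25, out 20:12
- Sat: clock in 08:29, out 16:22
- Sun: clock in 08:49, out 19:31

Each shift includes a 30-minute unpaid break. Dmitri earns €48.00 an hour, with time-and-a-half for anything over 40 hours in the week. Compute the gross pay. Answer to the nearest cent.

Wed: 09:48–18:42 = 8 h 54 min; less 30 min break → 8 h 24 min
Thu: 05:08–16:37 = 11 h 29 min; less 30 min break → 10 h 59 min
Fri: 11:25–20:12 = 8 h 47 min; less 30 min break → 8 h 17 min
Sat: 08:29–16:22 = 7 h 53 min; less 30 min break → 7 h 23 min
Sun: 08:49–19:31 = 10 h 42 min; less 30 min break → 10 h 12 min
Total worked: 45 h 15 min = 2715 min.
Regular 40 h 0 min = 2400 min at €48.00/h; overtime 5 h 15 min = 315 min at €72.00/h.
Pay = (2400 × €48.00 + 315 × €72.00) ÷ 60 = €2298.00.

€2298.00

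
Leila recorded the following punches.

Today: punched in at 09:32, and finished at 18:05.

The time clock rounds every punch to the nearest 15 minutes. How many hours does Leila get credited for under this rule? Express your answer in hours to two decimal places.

8.50 hours

Today: in 09:32→09:30, out 18:05→18:00; 8 h 30 min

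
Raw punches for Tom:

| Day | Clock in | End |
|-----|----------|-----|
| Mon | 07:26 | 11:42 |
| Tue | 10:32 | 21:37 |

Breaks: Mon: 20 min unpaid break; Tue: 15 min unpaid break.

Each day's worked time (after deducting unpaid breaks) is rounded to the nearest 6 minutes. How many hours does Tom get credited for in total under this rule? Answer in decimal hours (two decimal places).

14.70 hours

Mon: 07:26–11:42 = 4 h 16 min − 20 min = 3 h 56 min → rounds to 3 h 54 min
Tue: 10:32–21:37 = 11 h 5 min − 15 min = 10 h 50 min → rounds to 10 h 48 min
Total credited: 14 h 42 min.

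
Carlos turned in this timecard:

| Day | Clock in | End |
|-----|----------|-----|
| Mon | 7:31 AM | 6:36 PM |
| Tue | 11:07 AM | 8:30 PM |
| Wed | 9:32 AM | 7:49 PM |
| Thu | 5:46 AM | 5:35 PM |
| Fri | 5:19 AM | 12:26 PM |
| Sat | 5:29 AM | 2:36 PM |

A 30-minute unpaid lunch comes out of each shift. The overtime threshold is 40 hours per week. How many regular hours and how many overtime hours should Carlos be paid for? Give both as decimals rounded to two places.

Mon: 7:31 AM–6:36 PM = 11 h 5 min; less 30 min break → 10 h 35 min
Tue: 11:07 AM–8:30 PM = 9 h 23 min; less 30 min break → 8 h 53 min
Wed: 9:32 AM–7:49 PM = 10 h 17 min; less 30 min break → 9 h 47 min
Thu: 5:46 AM–5:35 PM = 11 h 49 min; less 30 min break → 11 h 19 min
Fri: 5:19 AM–12:26 PM = 7 h 7 min; less 30 min break → 6 h 37 min
Sat: 5:29 AM–2:36 PM = 9 h 7 min; less 30 min break → 8 h 37 min
Total worked: 55 h 48 min = 55.80 h.
Threshold 40 h → overtime 15 h 48 min, regular 40 h 0 min.

Regular 40.00 hours, overtime 15.80 hours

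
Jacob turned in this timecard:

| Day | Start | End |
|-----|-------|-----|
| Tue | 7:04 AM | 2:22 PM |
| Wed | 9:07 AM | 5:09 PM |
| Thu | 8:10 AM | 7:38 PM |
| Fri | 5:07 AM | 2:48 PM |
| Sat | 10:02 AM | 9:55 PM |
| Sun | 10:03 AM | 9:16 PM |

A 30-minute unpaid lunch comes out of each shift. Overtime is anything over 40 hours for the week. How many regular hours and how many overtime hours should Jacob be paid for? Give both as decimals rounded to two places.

Tue: 7:04 AM–2:22 PM = 7 h 18 min; less 30 min break → 6 h 48 min
Wed: 9:07 AM–5:09 PM = 8 h 2 min; less 30 min break → 7 h 32 min
Thu: 8:10 AM–7:38 PM = 11 h 28 min; less 30 min break → 10 h 58 min
Fri: 5:07 AM–2:48 PM = 9 h 41 min; less 30 min break → 9 h 11 min
Sat: 10:02 AM–9:55 PM = 11 h 53 min; less 30 min break → 11 h 23 min
Sun: 10:03 AM–9:16 PM = 11 h 13 min; less 30 min break → 10 h 43 min
Total worked: 56 h 35 min = 56.58 h.
Threshold 40 h → overtime 16 h 35 min, regular 40 h 0 min.

Regular 40.00 hours, overtime 16.58 hours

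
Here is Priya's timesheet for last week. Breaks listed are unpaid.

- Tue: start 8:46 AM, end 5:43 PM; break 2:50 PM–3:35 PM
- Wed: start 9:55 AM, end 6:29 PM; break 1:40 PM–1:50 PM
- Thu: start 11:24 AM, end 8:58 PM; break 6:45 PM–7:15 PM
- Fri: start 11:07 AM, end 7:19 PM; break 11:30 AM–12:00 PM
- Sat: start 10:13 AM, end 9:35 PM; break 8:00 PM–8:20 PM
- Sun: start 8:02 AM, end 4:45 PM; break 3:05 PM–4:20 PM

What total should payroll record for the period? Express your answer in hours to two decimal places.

Tue: 8:46 AM–5:43 PM = 8 h 57 min; less 45 min break → 8 h 12 min
Wed: 9:55 AM–6:29 PM = 8 h 34 min; less 10 min break → 8 h 24 min
Thu: 11:24 AM–8:58 PM = 9 h 34 min; less 30 min break → 9 h 4 min
Fri: 11:07 AM–7:19 PM = 8 h 12 min; less 30 min break → 7 h 42 min
Sat: 10:13 AM–9:35 PM = 11 h 22 min; less 20 min break → 11 h 2 min
Sun: 8:02 AM–4:45 PM = 8 h 43 min; less 75 min break → 7 h 28 min
Total: 8 h 12 min + 8 h 24 min + 9 h 4 min + 7 h 42 min + 11 h 2 min + 7 h 28 min = 51 h 52 min.

51.87 hours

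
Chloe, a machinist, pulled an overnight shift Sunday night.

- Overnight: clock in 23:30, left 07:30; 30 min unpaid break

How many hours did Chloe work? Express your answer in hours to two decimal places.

7.50 hours

Overnight: 23:30 → midnight = 0 h 30 min; midnight → 07:30 = 7 h 30 min; span 8 h 0 min; less 30 min break → 7 h 30 min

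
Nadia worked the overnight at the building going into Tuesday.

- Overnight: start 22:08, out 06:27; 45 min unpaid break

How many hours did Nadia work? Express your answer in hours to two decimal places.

7.57 hours

Overnight: 22:08 → midnight = 1 h 52 min; midnight → 06:27 = 6 h 27 min; span 8 h 19 min; less 45 min break → 7 h 34 min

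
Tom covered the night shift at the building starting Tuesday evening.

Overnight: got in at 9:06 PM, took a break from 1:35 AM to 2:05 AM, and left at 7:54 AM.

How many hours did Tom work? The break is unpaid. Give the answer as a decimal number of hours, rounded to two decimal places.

10.30 hours

Overnight: 9:06 PM → midnight = 2 h 54 min; midnight → 7:54 AM = 7 h 54 min; span 10 h 48 min; less 30 min break → 10 h 18 min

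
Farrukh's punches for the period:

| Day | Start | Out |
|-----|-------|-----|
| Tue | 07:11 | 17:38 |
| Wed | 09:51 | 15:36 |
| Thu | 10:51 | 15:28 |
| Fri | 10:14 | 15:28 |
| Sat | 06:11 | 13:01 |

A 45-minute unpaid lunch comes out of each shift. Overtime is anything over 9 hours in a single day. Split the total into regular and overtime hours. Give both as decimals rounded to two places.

Regular 28.43 hours, overtime 0.70 hours

Tue: 07:11–17:38 = 10 h 27 min; less 45 min break → 9 h 42 min
Wed: 09:51–15:36 = 5 h 45 min; less 45 min break → 5 h 0 min
Thu: 10:51–15:28 = 4 h 37 min; less 45 min break → 3 h 52 min
Fri: 10:14–15:28 = 5 h 14 min; less 45 min break → 4 h 29 min
Sat: 06:11–13:01 = 6 h 50 min; less 45 min break → 6 h 5 min
Tue reg 9 h 0 min / OT 0 h 42 min; Wed reg 5 h 0 min / OT 0 h 0 min; Thu reg 3 h 52 min / OT 0 h 0 min; Fri reg 4 h 29 min / OT 0 h 0 min; Sat reg 6 h 5 min / OT 0 h 0 min.
Totals: regular 28 h 26 min, overtime 0 h 42 min.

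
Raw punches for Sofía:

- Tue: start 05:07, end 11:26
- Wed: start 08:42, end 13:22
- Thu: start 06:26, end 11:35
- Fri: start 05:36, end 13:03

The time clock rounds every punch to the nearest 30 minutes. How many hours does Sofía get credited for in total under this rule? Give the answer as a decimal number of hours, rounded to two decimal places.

24.00 hours

Tue: in 05:07→05:00, out 11:26→11:30; 6 h 30 min
Wed: in 08:42→08:30, out 13:22→13:30; 5 h 0 min
Thu: in 06:26→06:30, out 11:35→11:30; 5 h 0 min
Fri: in 05:36→05:30, out 13:03→13:00; 7 h 30 min
Total credited: 24 h 0 min.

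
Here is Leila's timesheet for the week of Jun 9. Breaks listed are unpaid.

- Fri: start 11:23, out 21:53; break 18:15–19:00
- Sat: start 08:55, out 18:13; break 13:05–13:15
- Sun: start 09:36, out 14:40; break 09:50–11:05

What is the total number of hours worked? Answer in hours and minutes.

Fri: 11:23–21:53 = 10 h 30 min; less 45 min break → 9 h 45 min
Sat: 08:55–18:13 = 9 h 18 min; less 10 min break → 9 h 8 min
Sun: 09:36–14:40 = 5 h 4 min; less 75 min break → 3 h 49 min
Total: 9 h 45 min + 9 h 8 min + 3 h 49 min = 22 h 42 min.

22 h 42 min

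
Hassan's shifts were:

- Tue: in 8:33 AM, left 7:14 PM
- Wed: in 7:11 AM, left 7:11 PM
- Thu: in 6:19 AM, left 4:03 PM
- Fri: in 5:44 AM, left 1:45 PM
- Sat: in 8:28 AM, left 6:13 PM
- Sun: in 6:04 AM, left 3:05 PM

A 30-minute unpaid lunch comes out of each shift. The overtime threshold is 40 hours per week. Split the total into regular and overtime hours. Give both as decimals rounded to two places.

Tue: 8:33 AM–7:14 PM = 10 h 41 min; less 30 min break → 10 h 11 min
Wed: 7:11 AM–7:11 PM = 12 h 0 min; less 30 min break → 11 h 30 min
Thu: 6:19 AM–4:03 PM = 9 h 44 min; less 30 min break → 9 h 14 min
Fri: 5:44 AM–1:45 PM = 8 h 1 min; less 30 min break → 7 h 31 min
Sat: 8:28 AM–6:13 PM = 9 h 45 min; less 30 min break → 9 h 15 min
Sun: 6:04 AM–3:05 PM = 9 h 1 min; less 30 min break → 8 h 31 min
Total worked: 56 h 12 min = 56.20 h.
Threshold 40 h → overtime 16 h 12 min, regular 40 h 0 min.

Regular 40.00 hours, overtime 16.20 hours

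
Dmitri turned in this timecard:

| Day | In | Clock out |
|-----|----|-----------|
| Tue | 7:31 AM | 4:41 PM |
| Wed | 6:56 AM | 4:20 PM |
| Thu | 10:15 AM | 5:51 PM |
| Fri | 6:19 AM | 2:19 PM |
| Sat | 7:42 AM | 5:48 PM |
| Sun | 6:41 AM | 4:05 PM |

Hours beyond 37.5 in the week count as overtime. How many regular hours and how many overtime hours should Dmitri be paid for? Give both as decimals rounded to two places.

Regular 37.50 hours, overtime 16.17 hours

Tue: 7:31 AM–4:41 PM = 9 h 10 min
Wed: 6:56 AM–4:20 PM = 9 h 24 min
Thu: 10:15 AM–5:51 PM = 7 h 36 min
Fri: 6:19 AM–2:19 PM = 8 h 0 min
Sat: 7:42 AM–5:48 PM = 10 h 6 min
Sun: 6:41 AM–4:05 PM = 9 h 24 min
Total worked: 53 h 40 min = 53.67 h.
Threshold 37.5 h → overtime 16 h 10 min, regular 37 h 30 min.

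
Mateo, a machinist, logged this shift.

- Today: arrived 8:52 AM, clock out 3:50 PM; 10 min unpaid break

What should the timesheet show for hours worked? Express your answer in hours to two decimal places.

Today: 8:52 AM–3:50 PM = 6 h 58 min; less 10 min break → 6 h 48 min

6.80 hours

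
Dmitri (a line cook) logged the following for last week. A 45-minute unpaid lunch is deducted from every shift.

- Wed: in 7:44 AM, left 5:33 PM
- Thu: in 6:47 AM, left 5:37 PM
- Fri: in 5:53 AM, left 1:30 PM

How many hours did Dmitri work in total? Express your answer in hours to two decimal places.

26.02 hours

Wed: 7:44 AM–5:33 PM = 9 h 49 min; less 45 min break → 9 h 4 min
Thu: 6:47 AM–5:37 PM = 10 h 50 min; less 45 min break → 10 h 5 min
Fri: 5:53 AM–1:30 PM = 7 h 37 min; less 45 min break → 6 h 52 min
Total: 9 h 4 min + 10 h 5 min + 6 h 52 min = 26 h 1 min.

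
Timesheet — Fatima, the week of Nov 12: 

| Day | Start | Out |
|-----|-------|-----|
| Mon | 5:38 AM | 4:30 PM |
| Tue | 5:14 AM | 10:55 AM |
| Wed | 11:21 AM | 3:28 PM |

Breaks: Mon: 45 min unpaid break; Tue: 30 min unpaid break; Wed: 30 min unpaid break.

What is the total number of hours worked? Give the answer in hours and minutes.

18 h 55 min

Mon: 5:38 AM–4:30 PM = 10 h 52 min; less 45 min break → 10 h 7 min
Tue: 5:14 AM–10:55 AM = 5 h 41 min; less 30 min break → 5 h 11 min
Wed: 11:21 AM–3:28 PM = 4 h 7 min; less 30 min break → 3 h 37 min
Total: 10 h 7 min + 5 h 11 min + 3 h 37 min = 18 h 55 min.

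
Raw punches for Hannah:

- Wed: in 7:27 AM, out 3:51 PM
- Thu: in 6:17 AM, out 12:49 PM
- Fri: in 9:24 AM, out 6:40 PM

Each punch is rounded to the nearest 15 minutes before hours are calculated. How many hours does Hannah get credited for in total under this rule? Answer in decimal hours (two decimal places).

24.00 hours

Wed: in 7:27 AM→7:30 AM, out 3:51 PM→3:45 PM; 8 h 15 min
Thu: in 6:17 AM→6:15 AM, out 12:49 PM→12:45 PM; 6 h 30 min
Fri: in 9:24 AM→9:30 AM, out 6:40 PM→6:45 PM; 9 h 15 min
Total credited: 24 h 0 min.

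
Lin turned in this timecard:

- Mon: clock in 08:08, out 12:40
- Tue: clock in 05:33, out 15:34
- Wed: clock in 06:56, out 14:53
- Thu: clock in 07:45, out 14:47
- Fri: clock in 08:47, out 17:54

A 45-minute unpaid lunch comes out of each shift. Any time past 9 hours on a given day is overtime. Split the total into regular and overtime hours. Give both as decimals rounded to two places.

Regular 34.63 hours, overtime 0.27 hours

Mon: 08:08–12:40 = 4 h 32 min; less 45 min break → 3 h 47 min
Tue: 05:33–15:34 = 10 h 1 min; less 45 min break → 9 h 16 min
Wed: 06:56–14:53 = 7 h 57 min; less 45 min break → 7 h 12 min
Thu: 07:45–14:47 = 7 h 2 min; less 45 min break → 6 h 17 min
Fri: 08:47–17:54 = 9 h 7 min; less 45 min break → 8 h 22 min
Mon reg 3 h 47 min / OT 0 h 0 min; Tue reg 9 h 0 min / OT 0 h 16 min; Wed reg 7 h 12 min / OT 0 h 0 min; Thu reg 6 h 17 min / OT 0 h 0 min; Fri reg 8 h 22 min / OT 0 h 0 min.
Totals: regular 34 h 38 min, overtime 0 h 16 min.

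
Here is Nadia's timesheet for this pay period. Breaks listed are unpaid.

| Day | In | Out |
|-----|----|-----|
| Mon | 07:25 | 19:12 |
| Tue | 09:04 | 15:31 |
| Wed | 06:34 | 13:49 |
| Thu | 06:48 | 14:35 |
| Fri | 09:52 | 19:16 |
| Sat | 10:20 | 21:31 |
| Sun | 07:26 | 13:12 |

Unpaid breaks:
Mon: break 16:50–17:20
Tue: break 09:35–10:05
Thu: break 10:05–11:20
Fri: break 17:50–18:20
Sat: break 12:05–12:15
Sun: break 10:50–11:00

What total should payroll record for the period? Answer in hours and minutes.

56 h 32 min

Mon: 07:25–19:12 = 11 h 47 min; less 30 min break → 11 h 17 min
Tue: 09:04–15:31 = 6 h 27 min; less 30 min break → 5 h 57 min
Wed: 06:34–13:49 = 7 h 15 min
Thu: 06:48–14:35 = 7 h 47 min; less 75 min break → 6 h 32 min
Fri: 09:52–19:16 = 9 h 24 min; less 30 min break → 8 h 54 min
Sat: 10:20–21:31 = 11 h 11 min; less 10 min break → 11 h 1 min
Sun: 07:26–13:12 = 5 h 46 min; less 10 min break → 5 h 36 min
Total: 11 h 17 min + 5 h 57 min + 7 h 15 min + 6 h 32 min + 8 h 54 min + 11 h 1 min + 5 h 36 min = 56 h 32 min.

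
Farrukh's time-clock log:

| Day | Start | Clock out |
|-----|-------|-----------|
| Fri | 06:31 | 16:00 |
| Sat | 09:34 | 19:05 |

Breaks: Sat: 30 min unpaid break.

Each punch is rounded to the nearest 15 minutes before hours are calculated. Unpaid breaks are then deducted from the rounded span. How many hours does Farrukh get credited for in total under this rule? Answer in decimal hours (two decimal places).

Fri: in 06:31→06:30, out 16:00→16:00; 9 h 30 min
Sat: in 09:34→09:30, out 19:05→19:00; 9 h 30 min − 30 min = 9 h 0 min
Total credited: 18 h 30 min.

18.50 hours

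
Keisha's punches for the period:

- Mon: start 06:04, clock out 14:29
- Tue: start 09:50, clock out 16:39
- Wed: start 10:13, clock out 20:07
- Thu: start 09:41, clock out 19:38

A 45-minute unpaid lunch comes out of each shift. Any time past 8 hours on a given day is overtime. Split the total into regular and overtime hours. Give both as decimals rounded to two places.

Mon: 06:04–14:29 = 8 h 25 min; less 45 min break → 7 h 40 min
Tue: 09:50–16:39 = 6 h 49 min; less 45 min break → 6 h 4 min
Wed: 10:13–20:07 = 9 h 54 min; less 45 min break → 9 h 9 min
Thu: 09:41–19:38 = 9 h 57 min; less 45 min break → 9 h 12 min
Mon reg 7 h 40 min / OT 0 h 0 min; Tue reg 6 h 4 min / OT 0 h 0 min; Wed reg 8 h 0 min / OT 1 h 9 min; Thu reg 8 h 0 min / OT 1 h 12 min.
Totals: regular 29 h 44 min, overtime 2 h 21 min.

Regular 29.73 hours, overtime 2.35 hours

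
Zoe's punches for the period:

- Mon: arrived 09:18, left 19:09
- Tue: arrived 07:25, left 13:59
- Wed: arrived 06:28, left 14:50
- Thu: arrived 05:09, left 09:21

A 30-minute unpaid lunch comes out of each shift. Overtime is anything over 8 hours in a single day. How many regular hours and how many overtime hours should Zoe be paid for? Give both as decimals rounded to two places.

Mon: 09:18–19:09 = 9 h 51 min; less 30 min break → 9 h 21 min
Tue: 07:25–13:59 = 6 h 34 min; less 30 min break → 6 h 4 min
Wed: 06:28–14:50 = 8 h 22 min; less 30 min break → 7 h 52 min
Thu: 05:09–09:21 = 4 h 12 min; less 30 min break → 3 h 42 min
Mon reg 8 h 0 min / OT 1 h 21 min; Tue reg 6 h 4 min / OT 0 h 0 min; Wed reg 7 h 52 min / OT 0 h 0 min; Thu reg 3 h 42 min / OT 0 h 0 min.
Totals: regular 25 h 38 min, overtime 1 h 21 min.

Regular 25.63 hours, overtime 1.35 hours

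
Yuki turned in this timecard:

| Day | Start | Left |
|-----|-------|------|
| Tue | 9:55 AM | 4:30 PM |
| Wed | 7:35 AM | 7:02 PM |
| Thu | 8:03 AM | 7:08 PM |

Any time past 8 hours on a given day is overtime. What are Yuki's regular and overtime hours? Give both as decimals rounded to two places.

Tue: 9:55 AM–4:30 PM = 6 h 35 min
Wed: 7:35 AM–7:02 PM = 11 h 27 min
Thu: 8:03 AM–7:08 PM = 11 h 5 min
Tue reg 6 h 35 min / OT 0 h 0 min; Wed reg 8 h 0 min / OT 3 h 27 min; Thu reg 8 h 0 min / OT 3 h 5 min.
Totals: regular 22 h 35 min, overtime 6 h 32 min.

Regular 22.58 hours, overtime 6.53 hours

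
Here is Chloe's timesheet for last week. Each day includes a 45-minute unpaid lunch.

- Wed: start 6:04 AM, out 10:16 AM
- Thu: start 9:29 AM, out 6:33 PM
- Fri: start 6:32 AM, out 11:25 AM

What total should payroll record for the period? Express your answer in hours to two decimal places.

15.90 hours

Wed: 6:04 AM–10:16 AM = 4 h 12 min; less 45 min break → 3 h 27 min
Thu: 9:29 AM–6:33 PM = 9 h 4 min; less 45 min break → 8 h 19 min
Fri: 6:32 AM–11:25 AM = 4 h 53 min; less 45 min break → 4 h 8 min
Total: 3 h 27 min + 8 h 19 min + 4 h 8 min = 15 h 54 min.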